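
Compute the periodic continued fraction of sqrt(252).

Write x_i = (sqrt(252) + m_i)/d_i with (m_0, d_0) = (0, 1). a_0 = floor(sqrt(252)) = 15, since 15^2 = 225 <= 252 < 256 = 16^2.
Iterate m_{i+1} = d_i*a_i - m_i, d_{i+1} = (252 - m_{i+1}^2)/d_i, a_{i+1} = floor((a_0 + m_{i+1})/d_{i+1}):
  m_1 = 1*15 - 0 = 15, d_1 = (252 - 15^2)/1 = 27/1 = 27, a_1 = floor((15 + 15)/27) = 1.
  m_2 = 27*1 - 15 = 12, d_2 = (252 - 12^2)/27 = 108/27 = 4, a_2 = floor((15 + 12)/4) = 6.
  m_3 = 4*6 - 12 = 12, d_3 = (252 - 12^2)/4 = 108/4 = 27, a_3 = floor((15 + 12)/27) = 1.
  m_4 = 27*1 - 12 = 15, d_4 = (252 - 15^2)/27 = 27/27 = 1, a_4 = floor((15 + 15)/1) = 30.
  m_5 = 1*30 - 15 = 15, d_5 = (252 - 15^2)/1 = 27/1 = 27: (m_5, d_5) = (m_1, d_1) = (15, 27), so from here the quotients repeat a_1, ..., a_4; the period length is 4.
Hence the expansion of sqrt(252) is a_0 = 15 followed by the repeating block 1, 6, 1, 30 (period 4).

[15; (1, 6, 1, 30)]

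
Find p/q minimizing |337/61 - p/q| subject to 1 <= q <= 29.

116/21

Expand x = 337/61 as a continued fraction with the Euclidean algorithm:
  337 = 5*61 + 32, so a_0 = 5.
  61 = 1*32 + 29, so a_1 = 1.
  32 = 1*29 + 3, so a_2 = 1.
  29 = 9*3 + 2, so a_3 = 9.
  3 = 1*2 + 1, so a_4 = 1.
  2 = 2*1 + 0, so a_5 = 2.
so x = [5; 1, 1, 9, 1, 2].
Convergents (p_i = a_i*p_{i-1} + p_{i-2}, q_i = a_i*q_{i-1} + q_{i-2} with p_{-2}=0, p_{-1}=1, q_{-2}=1, q_{-1}=0), until the denominator exceeds 29:
  i=0: a_0=5, p_0 = 5*1 + 0 = 5, q_0 = 5*0 + 1 = 1.
  i=1: a_1=1, p_1 = 1*5 + 1 = 6, q_1 = 1*1 + 0 = 1.
  i=2: a_2=1, p_2 = 1*6 + 5 = 11, q_2 = 1*1 + 1 = 2.
  i=3: a_3=9, p_3 = 9*11 + 6 = 105, q_3 = 9*2 + 1 = 19.
  i=4: a_4=1, p_4 = 1*105 + 11 = 116, q_4 = 1*19 + 2 = 21.
  i=5: a_5=2, p_5 = 2*116 + 105 = 337, q_5 = 2*21 + 19 = 61.
q_5 = 61 > 29, so the last convergent with denominator <= 29 is p_4/q_4 = 116/21.
The closest fraction with denominator <= 29 is either p_4/q_4 or the intermediate fraction (k*p_4 + p_3)/(k*q_4 + q_3) with the largest k >= 1 whose denominator stays <= 29; these approach x as k grows, and every other convergent or intermediate fraction in range is farther away.
Largest k: floor((29 - q_3)/q_4) = floor((29 - 19)/21) = 0.
Since k = 0, no intermediate fraction beyond p_4/q_4 has denominator <= 29, so the convergent 116/21 is the closest (its error is |337*21 - 116*61|/(61*21) = 1/1281).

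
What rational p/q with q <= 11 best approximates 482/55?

35/4

Expand x = 482/55 as a continued fraction with the Euclidean algorithm:
  482 = 8*55 + 42, so a_0 = 8.
  55 = 1*42 + 13, so a_1 = 1.
  42 = 3*13 + 3, so a_2 = 3.
  13 = 4*3 + 1, so a_3 = 4.
  3 = 3*1 + 0, so a_4 = 3.
so x = [8; 1, 3, 4, 3].
Convergents (p_i = a_i*p_{i-1} + p_{i-2}, q_i = a_i*q_{i-1} + q_{i-2} with p_{-2}=0, p_{-1}=1, q_{-2}=1, q_{-1}=0), until the denominator exceeds 11:
  i=0: a_0=8, p_0 = 8*1 + 0 = 8, q_0 = 8*0 + 1 = 1.
  i=1: a_1=1, p_1 = 1*8 + 1 = 9, q_1 = 1*1 + 0 = 1.
  i=2: a_2=3, p_2 = 3*9 + 8 = 35, q_2 = 3*1 + 1 = 4.
  i=3: a_3=4, p_3 = 4*35 + 9 = 149, q_3 = 4*4 + 1 = 17.
q_3 = 17 > 11, so the last convergent with denominator <= 11 is p_2/q_2 = 35/4.
The closest fraction with denominator <= 11 is either p_2/q_2 or the intermediate fraction (k*p_2 + p_1)/(k*q_2 + q_1) with the largest k >= 1 whose denominator stays <= 11; these approach x as k grows, and every other convergent or intermediate fraction in range is farther away.
Largest k: floor((11 - q_1)/q_2) = floor((11 - 1)/4) = 2.
That gives (2*35 + 9)/(2*4 + 1) = 79/9.
Compare the errors: |x - 35/4| = |482*4 - 35*55|/(55*4) = 3/220, and |x - 79/9| = |482*9 - 79*55|/(55*9) = 7/495.
Cross-multiplying, 3*495 = 1485 < 1540 = 7*220, so 3/220 is smaller: the convergent 35/4 is closer to x than 79/9.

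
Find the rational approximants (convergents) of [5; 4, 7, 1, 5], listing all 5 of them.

Using the convergent recurrence p_i = a_i*p_{i-1} + p_{i-2}, q_i = a_i*q_{i-1} + q_{i-2} with p_{-2}=0, p_{-1}=1, q_{-2}=1, q_{-1}=0:
  i=0: a_0=5, p_0 = 5*1 + 0 = 5, q_0 = 5*0 + 1 = 1.
  i=1: a_1=4, p_1 = 4*5 + 1 = 21, q_1 = 4*1 + 0 = 4.
  i=2: a_2=7, p_2 = 7*21 + 5 = 152, q_2 = 7*4 + 1 = 29.
  i=3: a_3=1, p_3 = 1*152 + 21 = 173, q_3 = 1*29 + 4 = 33.
  i=4: a_4=5, p_4 = 5*173 + 152 = 1017, q_4 = 5*33 + 29 = 194.

5/1, 21/4, 152/29, 173/33, 1017/194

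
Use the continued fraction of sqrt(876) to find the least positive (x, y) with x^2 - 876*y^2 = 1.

First expand sqrt(876) as a continued fraction. With x_i = (sqrt(876) + m_i)/d_i and (m_0, d_0) = (0, 1): a_0 = floor(sqrt(876)) = 29, since 29^2 = 841 <= 876 < 900 = 30^2.
Iterate m_{i+1} = d_i*a_i - m_i, d_{i+1} = (876 - m_{i+1}^2)/d_i, a_{i+1} = floor((a_0 + m_{i+1})/d_{i+1}):
  m_1 = 1*29 - 0 = 29, d_1 = (876 - 29^2)/1 = 35/1 = 35, a_1 = floor((29 + 29)/35) = 1.
  m_2 = 35*1 - 29 = 6, d_2 = (876 - 6^2)/35 = 840/35 = 24, a_2 = floor((29 + 6)/24) = 1.
  m_3 = 24*1 - 6 = 18, d_3 = (876 - 18^2)/24 = 552/24 = 23, a_3 = floor((29 + 18)/23) = 2.
  m_4 = 23*2 - 18 = 28, d_4 = (876 - 28^2)/23 = 92/23 = 4, a_4 = floor((29 + 28)/4) = 14.
  m_5 = 4*14 - 28 = 28, d_5 = (876 - 28^2)/4 = 92/4 = 23, a_5 = floor((29 + 28)/23) = 2.
  m_6 = 23*2 - 28 = 18, d_6 = (876 - 18^2)/23 = 552/23 = 24, a_6 = floor((29 + 18)/24) = 1.
  m_7 = 24*1 - 18 = 6, d_7 = (876 - 6^2)/24 = 840/24 = 35, a_7 = floor((29 + 6)/35) = 1.
  m_8 = 35*1 - 6 = 29, d_8 = (876 - 29^2)/35 = 35/35 = 1, a_8 = floor((29 + 29)/1) = 58.
  m_9 = 1*58 - 29 = 29, d_9 = (876 - 29^2)/1 = 35/1 = 35: (m_9, d_9) = (m_1, d_1) = (29, 35), so from here the quotients repeat a_1, ..., a_8; the period length is 8.
So sqrt(876) = [29; (1, 1, 2, 14, 2, 1, 1, 58)] with period length k = 8.
k is even, so the fundamental solution of x^2 - 876y^2 = 1 is (p_{k-1}, q_{k-1}) = (p_7, q_7); compute convergents through index 7.
Convergents (p_i = a_i*p_{i-1} + p_{i-2}, q_i = a_i*q_{i-1} + q_{i-2} with p_{-2}=0, p_{-1}=1, q_{-2}=1, q_{-1}=0):
  i=0: a_0=29, p_0 = 29*1 + 0 = 29, q_0 = 29*0 + 1 = 1.
  i=1: a_1=1, p_1 = 1*29 + 1 = 30, q_1 = 1*1 + 0 = 1.
  i=2: a_2=1, p_2 = 1*30 + 29 = 59, q_2 = 1*1 + 1 = 2.
  i=3: a_3=2, p_3 = 2*59 + 30 = 148, q_3 = 2*2 + 1 = 5.
  i=4: a_4=14, p_4 = 14*148 + 59 = 2131, q_4 = 14*5 + 2 = 72.
  i=5: a_5=2, p_5 = 2*2131 + 148 = 4410, q_5 = 2*72 + 5 = 149.
  i=6: a_6=1, p_6 = 1*4410 + 2131 = 6541, q_6 = 1*149 + 72 = 221.
  i=7: a_7=1, p_7 = 1*6541 + 4410 = 10951, q_7 = 1*221 + 149 = 370.
Check: 10951^2 - 876*370^2 = 119924401 - 119924400 = 1, so (x, y) = (10951, 370) solves the equation, and by the theorem it is the least positive solution.

(x, y) = (10951, 370)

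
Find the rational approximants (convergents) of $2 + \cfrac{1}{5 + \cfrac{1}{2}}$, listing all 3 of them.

2/1, 11/5, 24/11

Using the convergent recurrence p_i = a_i*p_{i-1} + p_{i-2}, q_i = a_i*q_{i-1} + q_{i-2} with p_{-2}=0, p_{-1}=1, q_{-2}=1, q_{-1}=0:
  i=0: a_0=2, p_0 = 2*1 + 0 = 2, q_0 = 2*0 + 1 = 1.
  i=1: a_1=5, p_1 = 5*2 + 1 = 11, q_1 = 5*1 + 0 = 5.
  i=2: a_2=2, p_2 = 2*11 + 2 = 24, q_2 = 2*5 + 1 = 11.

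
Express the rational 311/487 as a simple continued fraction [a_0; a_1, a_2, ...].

[0; 1, 1, 1, 3, 3, 2, 2, 2]

Run the Euclidean algorithm on 311 and 487; the successive quotients are the partial quotients a_0, a_1, ... (each step inverts the fractional part left over by the previous one):
  311 = 0*487 + 311, so a_0 = 0.
  487 = 1*311 + 176, so a_1 = 1.
  311 = 1*176 + 135, so a_2 = 1.
  176 = 1*135 + 41, so a_3 = 1.
  135 = 3*41 + 12, so a_4 = 3.
  41 = 3*12 + 5, so a_5 = 3.
  12 = 2*5 + 2, so a_6 = 2.
  5 = 2*2 + 1, so a_7 = 2.
  2 = 2*1 + 0, so a_8 = 2.
The remainder reaches 0 after 9 divisions, so the expansion has 9 partial quotients, read off in order.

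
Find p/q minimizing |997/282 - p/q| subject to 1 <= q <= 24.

Expand x = 997/282 as a continued fraction with the Euclidean algorithm:
  997 = 3*282 + 151, so a_0 = 3.
  282 = 1*151 + 131, so a_1 = 1.
  151 = 1*131 + 20, so a_2 = 1.
  131 = 6*20 + 11, so a_3 = 6.
  20 = 1*11 + 9, so a_4 = 1.
  11 = 1*9 + 2, so a_5 = 1.
  9 = 4*2 + 1, so a_6 = 4.
  2 = 2*1 + 0, so a_7 = 2.
so x = [3; 1, 1, 6, 1, 1, 4, 2].
Convergents (p_i = a_i*p_{i-1} + p_{i-2}, q_i = a_i*q_{i-1} + q_{i-2} with p_{-2}=0, p_{-1}=1, q_{-2}=1, q_{-1}=0), until the denominator exceeds 24:
  i=0: a_0=3, p_0 = 3*1 + 0 = 3, q_0 = 3*0 + 1 = 1.
  i=1: a_1=1, p_1 = 1*3 + 1 = 4, q_1 = 1*1 + 0 = 1.
  i=2: a_2=1, p_2 = 1*4 + 3 = 7, q_2 = 1*1 + 1 = 2.
  i=3: a_3=6, p_3 = 6*7 + 4 = 46, q_3 = 6*2 + 1 = 13.
  i=4: a_4=1, p_4 = 1*46 + 7 = 53, q_4 = 1*13 + 2 = 15.
  i=5: a_5=1, p_5 = 1*53 + 46 = 99, q_5 = 1*15 + 13 = 28.
q_5 = 28 > 24, so the last convergent with denominator <= 24 is p_4/q_4 = 53/15.
The closest fraction with denominator <= 24 is either p_4/q_4 or the intermediate fraction (k*p_4 + p_3)/(k*q_4 + q_3) with the largest k >= 1 whose denominator stays <= 24; these approach x as k grows, and every other convergent or intermediate fraction in range is farther away.
Largest k: floor((24 - q_3)/q_4) = floor((24 - 13)/15) = 0.
Since k = 0, no intermediate fraction beyond p_4/q_4 has denominator <= 24, so the convergent 53/15 is the closest (its error is |997*15 - 53*282|/(282*15) = 9/4230).

53/15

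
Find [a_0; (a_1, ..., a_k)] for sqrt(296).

Write x_i = (sqrt(296) + m_i)/d_i with (m_0, d_0) = (0, 1). a_0 = floor(sqrt(296)) = 17, since 17^2 = 289 <= 296 < 324 = 18^2.
Iterate m_{i+1} = d_i*a_i - m_i, d_{i+1} = (296 - m_{i+1}^2)/d_i, a_{i+1} = floor((a_0 + m_{i+1})/d_{i+1}):
  m_1 = 1*17 - 0 = 17, d_1 = (296 - 17^2)/1 = 7/1 = 7, a_1 = floor((17 + 17)/7) = 4.
  m_2 = 7*4 - 17 = 11, d_2 = (296 - 11^2)/7 = 175/7 = 25, a_2 = floor((17 + 11)/25) = 1.
  m_3 = 25*1 - 11 = 14, d_3 = (296 - 14^2)/25 = 100/25 = 4, a_3 = floor((17 + 14)/4) = 7.
  m_4 = 4*7 - 14 = 14, d_4 = (296 - 14^2)/4 = 100/4 = 25, a_4 = floor((17 + 14)/25) = 1.
  m_5 = 25*1 - 14 = 11, d_5 = (296 - 11^2)/25 = 175/25 = 7, a_5 = floor((17 + 11)/7) = 4.
  m_6 = 7*4 - 11 = 17, d_6 = (296 - 17^2)/7 = 7/7 = 1, a_6 = floor((17 + 17)/1) = 34.
  m_7 = 1*34 - 17 = 17, d_7 = (296 - 17^2)/1 = 7/1 = 7: (m_7, d_7) = (m_1, d_1) = (17, 7), so from here the quotients repeat a_1, ..., a_6; the period length is 6.
Hence the expansion of sqrt(296) is a_0 = 17 followed by the repeating block 4, 1, 7, 1, 4, 34 (period 6).

[17; (4, 1, 7, 1, 4, 34)]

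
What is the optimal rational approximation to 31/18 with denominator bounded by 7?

12/7

Expand x = 31/18 as a continued fraction with the Euclidean algorithm:
  31 = 1*18 + 13, so a_0 = 1.
  18 = 1*13 + 5, so a_1 = 1.
  13 = 2*5 + 3, so a_2 = 2.
  5 = 1*3 + 2, so a_3 = 1.
  3 = 1*2 + 1, so a_4 = 1.
  2 = 2*1 + 0, so a_5 = 2.
so x = [1; 1, 2, 1, 1, 2].
Convergents (p_i = a_i*p_{i-1} + p_{i-2}, q_i = a_i*q_{i-1} + q_{i-2} with p_{-2}=0, p_{-1}=1, q_{-2}=1, q_{-1}=0), until the denominator exceeds 7:
  i=0: a_0=1, p_0 = 1*1 + 0 = 1, q_0 = 1*0 + 1 = 1.
  i=1: a_1=1, p_1 = 1*1 + 1 = 2, q_1 = 1*1 + 0 = 1.
  i=2: a_2=2, p_2 = 2*2 + 1 = 5, q_2 = 2*1 + 1 = 3.
  i=3: a_3=1, p_3 = 1*5 + 2 = 7, q_3 = 1*3 + 1 = 4.
  i=4: a_4=1, p_4 = 1*7 + 5 = 12, q_4 = 1*4 + 3 = 7.
  i=5: a_5=2, p_5 = 2*12 + 7 = 31, q_5 = 2*7 + 4 = 18.
q_5 = 18 > 7, so the last convergent with denominator <= 7 is p_4/q_4 = 12/7.
The closest fraction with denominator <= 7 is either p_4/q_4 or the intermediate fraction (k*p_4 + p_3)/(k*q_4 + q_3) with the largest k >= 1 whose denominator stays <= 7; these approach x as k grows, and every other convergent or intermediate fraction in range is farther away.
Largest k: floor((7 - q_3)/q_4) = floor((7 - 4)/7) = 0.
Since k = 0, no intermediate fraction beyond p_4/q_4 has denominator <= 7, so the convergent 12/7 is the closest (its error is |31*7 - 12*18|/(18*7) = 1/126).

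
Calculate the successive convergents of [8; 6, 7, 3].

8/1, 49/6, 351/43, 1102/135

Using the convergent recurrence p_i = a_i*p_{i-1} + p_{i-2}, q_i = a_i*q_{i-1} + q_{i-2} with p_{-2}=0, p_{-1}=1, q_{-2}=1, q_{-1}=0:
  i=0: a_0=8, p_0 = 8*1 + 0 = 8, q_0 = 8*0 + 1 = 1.
  i=1: a_1=6, p_1 = 6*8 + 1 = 49, q_1 = 6*1 + 0 = 6.
  i=2: a_2=7, p_2 = 7*49 + 8 = 351, q_2 = 7*6 + 1 = 43.
  i=3: a_3=3, p_3 = 3*351 + 49 = 1102, q_3 = 3*43 + 6 = 135.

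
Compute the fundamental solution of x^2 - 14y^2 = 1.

(x, y) = (15, 4)

First expand sqrt(14) as a continued fraction. With x_i = (sqrt(14) + m_i)/d_i and (m_0, d_0) = (0, 1): a_0 = floor(sqrt(14)) = 3, since 3^2 = 9 <= 14 < 16 = 4^2.
Iterate m_{i+1} = d_i*a_i - m_i, d_{i+1} = (14 - m_{i+1}^2)/d_i, a_{i+1} = floor((a_0 + m_{i+1})/d_{i+1}):
  m_1 = 1*3 - 0 = 3, d_1 = (14 - 3^2)/1 = 5/1 = 5, a_1 = floor((3 + 3)/5) = 1.
  m_2 = 5*1 - 3 = 2, d_2 = (14 - 2^2)/5 = 10/5 = 2, a_2 = floor((3 + 2)/2) = 2.
  m_3 = 2*2 - 2 = 2, d_3 = (14 - 2^2)/2 = 10/2 = 5, a_3 = floor((3 + 2)/5) = 1.
  m_4 = 5*1 - 2 = 3, d_4 = (14 - 3^2)/5 = 5/5 = 1, a_4 = floor((3 + 3)/1) = 6.
  m_5 = 1*6 - 3 = 3, d_5 = (14 - 3^2)/1 = 5/1 = 5: (m_5, d_5) = (m_1, d_1) = (3, 5), so from here the quotients repeat a_1, ..., a_4; the period length is 4.
So sqrt(14) = [3; (1, 2, 1, 6)] with period length k = 4.
k is even, so the fundamental solution of x^2 - 14y^2 = 1 is (p_{k-1}, q_{k-1}) = (p_3, q_3); compute convergents through index 3.
Convergents (p_i = a_i*p_{i-1} + p_{i-2}, q_i = a_i*q_{i-1} + q_{i-2} with p_{-2}=0, p_{-1}=1, q_{-2}=1, q_{-1}=0):
  i=0: a_0=3, p_0 = 3*1 + 0 = 3, q_0 = 3*0 + 1 = 1.
  i=1: a_1=1, p_1 = 1*3 + 1 = 4, q_1 = 1*1 + 0 = 1.
  i=2: a_2=2, p_2 = 2*4 + 3 = 11, q_2 = 2*1 + 1 = 3.
  i=3: a_3=1, p_3 = 1*11 + 4 = 15, q_3 = 1*3 + 1 = 4.
Check: 15^2 - 14*4^2 = 225 - 224 = 1, so (x, y) = (15, 4) solves the equation, and by the theorem it is the least positive solution.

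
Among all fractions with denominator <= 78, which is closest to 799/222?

Expand x = 799/222 as a continued fraction with the Euclidean algorithm:
  799 = 3*222 + 133, so a_0 = 3.
  222 = 1*133 + 89, so a_1 = 1.
  133 = 1*89 + 44, so a_2 = 1.
  89 = 2*44 + 1, so a_3 = 2.
  44 = 44*1 + 0, so a_4 = 44.
so x = [3; 1, 1, 2, 44].
Convergents (p_i = a_i*p_{i-1} + p_{i-2}, q_i = a_i*q_{i-1} + q_{i-2} with p_{-2}=0, p_{-1}=1, q_{-2}=1, q_{-1}=0), until the denominator exceeds 78:
  i=0: a_0=3, p_0 = 3*1 + 0 = 3, q_0 = 3*0 + 1 = 1.
  i=1: a_1=1, p_1 = 1*3 + 1 = 4, q_1 = 1*1 + 0 = 1.
  i=2: a_2=1, p_2 = 1*4 + 3 = 7, q_2 = 1*1 + 1 = 2.
  i=3: a_3=2, p_3 = 2*7 + 4 = 18, q_3 = 2*2 + 1 = 5.
  i=4: a_4=44, p_4 = 44*18 + 7 = 799, q_4 = 44*5 + 2 = 222.
q_4 = 222 > 78, so the last convergent with denominator <= 78 is p_3/q_3 = 18/5.
The closest fraction with denominator <= 78 is either p_3/q_3 or the intermediate fraction (k*p_3 + p_2)/(k*q_3 + q_2) with the largest k >= 1 whose denominator stays <= 78; these approach x as k grows, and every other convergent or intermediate fraction in range is farther away.
Largest k: floor((78 - q_2)/q_3) = floor((78 - 2)/5) = 15.
That gives (15*18 + 7)/(15*5 + 2) = 277/77.
Compare the errors: |x - 18/5| = |799*5 - 18*222|/(222*5) = 1/1110, and |x - 277/77| = |799*77 - 277*222|/(222*77) = 29/17094.
Cross-multiplying, 1*17094 = 17094 < 32190 = 29*1110, so 1/1110 is smaller: the convergent 18/5 is closer to x than 277/77.

18/5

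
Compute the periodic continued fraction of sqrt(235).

[15; (3, 30)]

Write x_i = (sqrt(235) + m_i)/d_i with (m_0, d_0) = (0, 1). a_0 = floor(sqrt(235)) = 15, since 15^2 = 225 <= 235 < 256 = 16^2.
Iterate m_{i+1} = d_i*a_i - m_i, d_{i+1} = (235 - m_{i+1}^2)/d_i, a_{i+1} = floor((a_0 + m_{i+1})/d_{i+1}):
  m_1 = 1*15 - 0 = 15, d_1 = (235 - 15^2)/1 = 10/1 = 10, a_1 = floor((15 + 15)/10) = 3.
  m_2 = 10*3 - 15 = 15, d_2 = (235 - 15^2)/10 = 10/10 = 1, a_2 = floor((15 + 15)/1) = 30.
  m_3 = 1*30 - 15 = 15, d_3 = (235 - 15^2)/1 = 10/1 = 10: (m_3, d_3) = (m_1, d_1) = (15, 10), so from here the quotients repeat a_1, a_2; the period length is 2.
Hence the expansion of sqrt(235) is a_0 = 15 followed by the repeating block 3, 30 (period 2).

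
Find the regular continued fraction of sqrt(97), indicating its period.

Write x_i = (sqrt(97) + m_i)/d_i with (m_0, d_0) = (0, 1). a_0 = floor(sqrt(97)) = 9, since 9^2 = 81 <= 97 < 100 = 10^2.
Iterate m_{i+1} = d_i*a_i - m_i, d_{i+1} = (97 - m_{i+1}^2)/d_i, a_{i+1} = floor((a_0 + m_{i+1})/d_{i+1}):
  m_1 = 1*9 - 0 = 9, d_1 = (97 - 9^2)/1 = 16/1 = 16, a_1 = floor((9 + 9)/16) = 1.
  m_2 = 16*1 - 9 = 7, d_2 = (97 - 7^2)/16 = 48/16 = 3, a_2 = floor((9 + 7)/3) = 5.
  m_3 = 3*5 - 7 = 8, d_3 = (97 - 8^2)/3 = 33/3 = 11, a_3 = floor((9 + 8)/11) = 1.
  m_4 = 11*1 - 8 = 3, d_4 = (97 - 3^2)/11 = 88/11 = 8, a_4 = floor((9 + 3)/8) = 1.
  m_5 = 8*1 - 3 = 5, d_5 = (97 - 5^2)/8 = 72/8 = 9, a_5 = floor((9 + 5)/9) = 1.
  m_6 = 9*1 - 5 = 4, d_6 = (97 - 4^2)/9 = 81/9 = 9, a_6 = floor((9 + 4)/9) = 1.
  m_7 = 9*1 - 4 = 5, d_7 = (97 - 5^2)/9 = 72/9 = 8, a_7 = floor((9 + 5)/8) = 1.
  m_8 = 8*1 - 5 = 3, d_8 = (97 - 3^2)/8 = 88/8 = 11, a_8 = floor((9 + 3)/11) = 1.
  m_9 = 11*1 - 3 = 8, d_9 = (97 - 8^2)/11 = 33/11 = 3, a_9 = floor((9 + 8)/3) = 5.
  m_10 = 3*5 - 8 = 7, d_10 = (97 - 7^2)/3 = 48/3 = 16, a_10 = floor((9 + 7)/16) = 1.
  m_11 = 16*1 - 7 = 9, d_11 = (97 - 9^2)/16 = 16/16 = 1, a_11 = floor((9 + 9)/1) = 18.
  m_12 = 1*18 - 9 = 9, d_12 = (97 - 9^2)/1 = 16/1 = 16: (m_12, d_12) = (m_1, d_1) = (9, 16), so from here the quotients repeat a_1, ..., a_11; the period length is 11.
Hence the expansion of sqrt(97) is a_0 = 9 followed by the repeating block 1, 5, 1, 1, 1, 1, 1, 1, 5, 1, 18 (period 11).

[9; (1, 5, 1, 1, 1, 1, 1, 1, 5, 1, 18)]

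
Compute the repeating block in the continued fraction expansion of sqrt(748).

Write x_i = (sqrt(748) + m_i)/d_i with (m_0, d_0) = (0, 1). a_0 = floor(sqrt(748)) = 27, since 27^2 = 729 <= 748 < 784 = 28^2.
Iterate m_{i+1} = d_i*a_i - m_i, d_{i+1} = (748 - m_{i+1}^2)/d_i, a_{i+1} = floor((a_0 + m_{i+1})/d_{i+1}):
  m_1 = 1*27 - 0 = 27, d_1 = (748 - 27^2)/1 = 19/1 = 19, a_1 = floor((27 + 27)/19) = 2.
  m_2 = 19*2 - 27 = 11, d_2 = (748 - 11^2)/19 = 627/19 = 33, a_2 = floor((27 + 11)/33) = 1.
  m_3 = 33*1 - 11 = 22, d_3 = (748 - 22^2)/33 = 264/33 = 8, a_3 = floor((27 + 22)/8) = 6.
  m_4 = 8*6 - 22 = 26, d_4 = (748 - 26^2)/8 = 72/8 = 9, a_4 = floor((27 + 26)/9) = 5.
  m_5 = 9*5 - 26 = 19, d_5 = (748 - 19^2)/9 = 387/9 = 43, a_5 = floor((27 + 19)/43) = 1.
  m_6 = 43*1 - 19 = 24, d_6 = (748 - 24^2)/43 = 172/43 = 4, a_6 = floor((27 + 24)/4) = 12.
  m_7 = 4*12 - 24 = 24, d_7 = (748 - 24^2)/4 = 172/4 = 43, a_7 = floor((27 + 24)/43) = 1.
  m_8 = 43*1 - 24 = 19, d_8 = (748 - 19^2)/43 = 387/43 = 9, a_8 = floor((27 + 19)/9) = 5.
  m_9 = 9*5 - 19 = 26, d_9 = (748 - 26^2)/9 = 72/9 = 8, a_9 = floor((27 + 26)/8) = 6.
  m_10 = 8*6 - 26 = 22, d_10 = (748 - 22^2)/8 = 264/8 = 33, a_10 = floor((27 + 22)/33) = 1.
  m_11 = 33*1 - 22 = 11, d_11 = (748 - 11^2)/33 = 627/33 = 19, a_11 = floor((27 + 11)/19) = 2.
  m_12 = 19*2 - 11 = 27, d_12 = (748 - 27^2)/19 = 19/19 = 1, a_12 = floor((27 + 27)/1) = 54.
  m_13 = 1*54 - 27 = 27, d_13 = (748 - 27^2)/1 = 19/1 = 19: (m_13, d_13) = (m_1, d_1) = (27, 19), so from here the quotients repeat a_1, ..., a_12; the period length is 12.
Hence the expansion of sqrt(748) is a_0 = 27 followed by the repeating block 2, 1, 6, 5, 1, 12, 1, 5, 6, 1, 2, 54 (period 12).

[27; (2, 1, 6, 5, 1, 12, 1, 5, 6, 1, 2, 54)]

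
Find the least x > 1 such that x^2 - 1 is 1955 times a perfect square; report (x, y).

First expand sqrt(1955) as a continued fraction. With x_i = (sqrt(1955) + m_i)/d_i and (m_0, d_0) = (0, 1): a_0 = floor(sqrt(1955)) = 44, since 44^2 = 1936 <= 1955 < 2025 = 45^2.
Iterate m_{i+1} = d_i*a_i - m_i, d_{i+1} = (1955 - m_{i+1}^2)/d_i, a_{i+1} = floor((a_0 + m_{i+1})/d_{i+1}):
  m_1 = 1*44 - 0 = 44, d_1 = (1955 - 44^2)/1 = 19/1 = 19, a_1 = floor((44 + 44)/19) = 4.
  m_2 = 19*4 - 44 = 32, d_2 = (1955 - 32^2)/19 = 931/19 = 49, a_2 = floor((44 + 32)/49) = 1.
  m_3 = 49*1 - 32 = 17, d_3 = (1955 - 17^2)/49 = 1666/49 = 34, a_3 = floor((44 + 17)/34) = 1.
  m_4 = 34*1 - 17 = 17, d_4 = (1955 - 17^2)/34 = 1666/34 = 49, a_4 = floor((44 + 17)/49) = 1.
  m_5 = 49*1 - 17 = 32, d_5 = (1955 - 32^2)/49 = 931/49 = 19, a_5 = floor((44 + 32)/19) = 4.
  m_6 = 19*4 - 32 = 44, d_6 = (1955 - 44^2)/19 = 19/19 = 1, a_6 = floor((44 + 44)/1) = 88.
  m_7 = 1*88 - 44 = 44, d_7 = (1955 - 44^2)/1 = 19/1 = 19: (m_7, d_7) = (m_1, d_1) = (44, 19), so from here the quotients repeat a_1, ..., a_6; the period length is 6.
So sqrt(1955) = [44; (4, 1, 1, 1, 4, 88)] with period length k = 6.
k is even, so the fundamental solution of x^2 - 1955y^2 = 1 is (p_{k-1}, q_{k-1}) = (p_5, q_5); compute convergents through index 5.
Convergents (p_i = a_i*p_{i-1} + p_{i-2}, q_i = a_i*q_{i-1} + q_{i-2} with p_{-2}=0, p_{-1}=1, q_{-2}=1, q_{-1}=0):
  i=0: a_0=44, p_0 = 44*1 + 0 = 44, q_0 = 44*0 + 1 = 1.
  i=1: a_1=4, p_1 = 4*44 + 1 = 177, q_1 = 4*1 + 0 = 4.
  i=2: a_2=1, p_2 = 1*177 + 44 = 221, q_2 = 1*4 + 1 = 5.
  i=3: a_3=1, p_3 = 1*221 + 177 = 398, q_3 = 1*5 + 4 = 9.
  i=4: a_4=1, p_4 = 1*398 + 221 = 619, q_4 = 1*9 + 5 = 14.
  i=5: a_5=4, p_5 = 4*619 + 398 = 2874, q_5 = 4*14 + 9 = 65.
Check: 2874^2 - 1955*65^2 = 8259876 - 8259875 = 1, so (x, y) = (2874, 65) solves the equation, and by the theorem it is the least positive solution.

(x, y) = (2874, 65)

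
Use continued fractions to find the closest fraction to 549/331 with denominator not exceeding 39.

63/38

Expand x = 549/331 as a continued fraction with the Euclidean algorithm:
  549 = 1*331 + 218, so a_0 = 1.
  331 = 1*218 + 113, so a_1 = 1.
  218 = 1*113 + 105, so a_2 = 1.
  113 = 1*105 + 8, so a_3 = 1.
  105 = 13*8 + 1, so a_4 = 13.
  8 = 8*1 + 0, so a_5 = 8.
so x = [1; 1, 1, 1, 13, 8].
Convergents (p_i = a_i*p_{i-1} + p_{i-2}, q_i = a_i*q_{i-1} + q_{i-2} with p_{-2}=0, p_{-1}=1, q_{-2}=1, q_{-1}=0), until the denominator exceeds 39:
  i=0: a_0=1, p_0 = 1*1 + 0 = 1, q_0 = 1*0 + 1 = 1.
  i=1: a_1=1, p_1 = 1*1 + 1 = 2, q_1 = 1*1 + 0 = 1.
  i=2: a_2=1, p_2 = 1*2 + 1 = 3, q_2 = 1*1 + 1 = 2.
  i=3: a_3=1, p_3 = 1*3 + 2 = 5, q_3 = 1*2 + 1 = 3.
  i=4: a_4=13, p_4 = 13*5 + 3 = 68, q_4 = 13*3 + 2 = 41.
q_4 = 41 > 39, so the last convergent with denominator <= 39 is p_3/q_3 = 5/3.
The closest fraction with denominator <= 39 is either p_3/q_3 or the intermediate fraction (k*p_3 + p_2)/(k*q_3 + q_2) with the largest k >= 1 whose denominator stays <= 39; these approach x as k grows, and every other convergent or intermediate fraction in range is farther away.
Largest k: floor((39 - q_2)/q_3) = floor((39 - 2)/3) = 12.
That gives (12*5 + 3)/(12*3 + 2) = 63/38.
Compare the errors: |x - 5/3| = |549*3 - 5*331|/(331*3) = 8/993, and |x - 63/38| = |549*38 - 63*331|/(331*38) = 9/12578.
Cross-multiplying, 9*993 = 8937 < 100624 = 8*12578, so 9/12578 is smaller: the intermediate fraction 63/38 is closer to x than 5/3.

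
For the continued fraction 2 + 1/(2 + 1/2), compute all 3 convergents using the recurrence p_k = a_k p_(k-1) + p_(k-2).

Using the convergent recurrence p_i = a_i*p_{i-1} + p_{i-2}, q_i = a_i*q_{i-1} + q_{i-2} with p_{-2}=0, p_{-1}=1, q_{-2}=1, q_{-1}=0:
  i=0: a_0=2, p_0 = 2*1 + 0 = 2, q_0 = 2*0 + 1 = 1.
  i=1: a_1=2, p_1 = 2*2 + 1 = 5, q_1 = 2*1 + 0 = 2.
  i=2: a_2=2, p_2 = 2*5 + 2 = 12, q_2 = 2*2 + 1 = 5.

2/1, 5/2, 12/5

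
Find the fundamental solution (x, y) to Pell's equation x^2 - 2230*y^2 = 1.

(x, y) = (72251, 1530)

First expand sqrt(2230) as a continued fraction. With x_i = (sqrt(2230) + m_i)/d_i and (m_0, d_0) = (0, 1): a_0 = floor(sqrt(2230)) = 47, since 47^2 = 2209 <= 2230 < 2304 = 48^2.
Iterate m_{i+1} = d_i*a_i - m_i, d_{i+1} = (2230 - m_{i+1}^2)/d_i, a_{i+1} = floor((a_0 + m_{i+1})/d_{i+1}):
  m_1 = 1*47 - 0 = 47, d_1 = (2230 - 47^2)/1 = 21/1 = 21, a_1 = floor((47 + 47)/21) = 4.
  m_2 = 21*4 - 47 = 37, d_2 = (2230 - 37^2)/21 = 861/21 = 41, a_2 = floor((47 + 37)/41) = 2.
  m_3 = 41*2 - 37 = 45, d_3 = (2230 - 45^2)/41 = 205/41 = 5, a_3 = floor((47 + 45)/5) = 18.
  m_4 = 5*18 - 45 = 45, d_4 = (2230 - 45^2)/5 = 205/5 = 41, a_4 = floor((47 + 45)/41) = 2.
  m_5 = 41*2 - 45 = 37, d_5 = (2230 - 37^2)/41 = 861/41 = 21, a_5 = floor((47 + 37)/21) = 4.
  m_6 = 21*4 - 37 = 47, d_6 = (2230 - 47^2)/21 = 21/21 = 1, a_6 = floor((47 + 47)/1) = 94.
  m_7 = 1*94 - 47 = 47, d_7 = (2230 - 47^2)/1 = 21/1 = 21: (m_7, d_7) = (m_1, d_1) = (47, 21), so from here the quotients repeat a_1, ..., a_6; the period length is 6.
So sqrt(2230) = [47; (4, 2, 18, 2, 4, 94)] with period length k = 6.
k is even, so the fundamental solution of x^2 - 2230y^2 = 1 is (p_{k-1}, q_{k-1}) = (p_5, q_5); compute convergents through index 5.
Convergents (p_i = a_i*p_{i-1} + p_{i-2}, q_i = a_i*q_{i-1} + q_{i-2} with p_{-2}=0, p_{-1}=1, q_{-2}=1, q_{-1}=0):
  i=0: a_0=47, p_0 = 47*1 + 0 = 47, q_0 = 47*0 + 1 = 1.
  i=1: a_1=4, p_1 = 4*47 + 1 = 189, q_1 = 4*1 + 0 = 4.
  i=2: a_2=2, p_2 = 2*189 + 47 = 425, q_2 = 2*4 + 1 = 9.
  i=3: a_3=18, p_3 = 18*425 + 189 = 7839, q_3 = 18*9 + 4 = 166.
  i=4: a_4=2, p_4 = 2*7839 + 425 = 16103, q_4 = 2*166 + 9 = 341.
  i=5: a_5=4, p_5 = 4*16103 + 7839 = 72251, q_5 = 4*341 + 166 = 1530.
Check: 72251^2 - 2230*1530^2 = 5220207001 - 5220207000 = 1, so (x, y) = (72251, 1530) solves the equation, and by the theorem it is the least positive solution.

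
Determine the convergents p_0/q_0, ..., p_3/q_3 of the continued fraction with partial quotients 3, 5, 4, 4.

Using the convergent recurrence p_i = a_i*p_{i-1} + p_{i-2}, q_i = a_i*q_{i-1} + q_{i-2} with p_{-2}=0, p_{-1}=1, q_{-2}=1, q_{-1}=0:
  i=0: a_0=3, p_0 = 3*1 + 0 = 3, q_0 = 3*0 + 1 = 1.
  i=1: a_1=5, p_1 = 5*3 + 1 = 16, q_1 = 5*1 + 0 = 5.
  i=2: a_2=4, p_2 = 4*16 + 3 = 67, q_2 = 4*5 + 1 = 21.
  i=3: a_3=4, p_3 = 4*67 + 16 = 284, q_3 = 4*21 + 5 = 89.

3/1, 16/5, 67/21, 284/89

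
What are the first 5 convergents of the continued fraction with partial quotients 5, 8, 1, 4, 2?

5/1, 41/8, 46/9, 225/44, 496/97

Using the convergent recurrence p_i = a_i*p_{i-1} + p_{i-2}, q_i = a_i*q_{i-1} + q_{i-2} with p_{-2}=0, p_{-1}=1, q_{-2}=1, q_{-1}=0:
  i=0: a_0=5, p_0 = 5*1 + 0 = 5, q_0 = 5*0 + 1 = 1.
  i=1: a_1=8, p_1 = 8*5 + 1 = 41, q_1 = 8*1 + 0 = 8.
  i=2: a_2=1, p_2 = 1*41 + 5 = 46, q_2 = 1*8 + 1 = 9.
  i=3: a_3=4, p_3 = 4*46 + 41 = 225, q_3 = 4*9 + 8 = 44.
  i=4: a_4=2, p_4 = 2*225 + 46 = 496, q_4 = 2*44 + 9 = 97.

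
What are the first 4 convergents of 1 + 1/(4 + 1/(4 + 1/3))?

1/1, 5/4, 21/17, 68/55

Using the convergent recurrence p_i = a_i*p_{i-1} + p_{i-2}, q_i = a_i*q_{i-1} + q_{i-2} with p_{-2}=0, p_{-1}=1, q_{-2}=1, q_{-1}=0:
  i=0: a_0=1, p_0 = 1*1 + 0 = 1, q_0 = 1*0 + 1 = 1.
  i=1: a_1=4, p_1 = 4*1 + 1 = 5, q_1 = 4*1 + 0 = 4.
  i=2: a_2=4, p_2 = 4*5 + 1 = 21, q_2 = 4*4 + 1 = 17.
  i=3: a_3=3, p_3 = 3*21 + 5 = 68, q_3 = 3*17 + 4 = 55.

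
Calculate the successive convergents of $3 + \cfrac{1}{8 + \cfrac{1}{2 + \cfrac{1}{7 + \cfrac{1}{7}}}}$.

3/1, 25/8, 53/17, 396/127, 2825/906

Using the convergent recurrence p_i = a_i*p_{i-1} + p_{i-2}, q_i = a_i*q_{i-1} + q_{i-2} with p_{-2}=0, p_{-1}=1, q_{-2}=1, q_{-1}=0:
  i=0: a_0=3, p_0 = 3*1 + 0 = 3, q_0 = 3*0 + 1 = 1.
  i=1: a_1=8, p_1 = 8*3 + 1 = 25, q_1 = 8*1 + 0 = 8.
  i=2: a_2=2, p_2 = 2*25 + 3 = 53, q_2 = 2*8 + 1 = 17.
  i=3: a_3=7, p_3 = 7*53 + 25 = 396, q_3 = 7*17 + 8 = 127.
  i=4: a_4=7, p_4 = 7*396 + 53 = 2825, q_4 = 7*127 + 17 = 906.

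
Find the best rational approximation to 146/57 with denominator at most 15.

23/9

Expand x = 146/57 as a continued fraction with the Euclidean algorithm:
  146 = 2*57 + 32, so a_0 = 2.
  57 = 1*32 + 25, so a_1 = 1.
  32 = 1*25 + 7, so a_2 = 1.
  25 = 3*7 + 4, so a_3 = 3.
  7 = 1*4 + 3, so a_4 = 1.
  4 = 1*3 + 1, so a_5 = 1.
  3 = 3*1 + 0, so a_6 = 3.
so x = [2; 1, 1, 3, 1, 1, 3].
Convergents (p_i = a_i*p_{i-1} + p_{i-2}, q_i = a_i*q_{i-1} + q_{i-2} with p_{-2}=0, p_{-1}=1, q_{-2}=1, q_{-1}=0), until the denominator exceeds 15:
  i=0: a_0=2, p_0 = 2*1 + 0 = 2, q_0 = 2*0 + 1 = 1.
  i=1: a_1=1, p_1 = 1*2 + 1 = 3, q_1 = 1*1 + 0 = 1.
  i=2: a_2=1, p_2 = 1*3 + 2 = 5, q_2 = 1*1 + 1 = 2.
  i=3: a_3=3, p_3 = 3*5 + 3 = 18, q_3 = 3*2 + 1 = 7.
  i=4: a_4=1, p_4 = 1*18 + 5 = 23, q_4 = 1*7 + 2 = 9.
  i=5: a_5=1, p_5 = 1*23 + 18 = 41, q_5 = 1*9 + 7 = 16.
q_5 = 16 > 15, so the last convergent with denominator <= 15 is p_4/q_4 = 23/9.
The closest fraction with denominator <= 15 is either p_4/q_4 or the intermediate fraction (k*p_4 + p_3)/(k*q_4 + q_3) with the largest k >= 1 whose denominator stays <= 15; these approach x as k grows, and every other convergent or intermediate fraction in range is farther away.
Largest k: floor((15 - q_3)/q_4) = floor((15 - 7)/9) = 0.
Since k = 0, no intermediate fraction beyond p_4/q_4 has denominator <= 15, so the convergent 23/9 is the closest (its error is |146*9 - 23*57|/(57*9) = 3/513).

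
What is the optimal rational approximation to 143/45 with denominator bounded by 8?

19/6

Expand x = 143/45 as a continued fraction with the Euclidean algorithm:
  143 = 3*45 + 8, so a_0 = 3.
  45 = 5*8 + 5, so a_1 = 5.
  8 = 1*5 + 3, so a_2 = 1.
  5 = 1*3 + 2, so a_3 = 1.
  3 = 1*2 + 1, so a_4 = 1.
  2 = 2*1 + 0, so a_5 = 2.
so x = [3; 5, 1, 1, 1, 2].
Convergents (p_i = a_i*p_{i-1} + p_{i-2}, q_i = a_i*q_{i-1} + q_{i-2} with p_{-2}=0, p_{-1}=1, q_{-2}=1, q_{-1}=0), until the denominator exceeds 8:
  i=0: a_0=3, p_0 = 3*1 + 0 = 3, q_0 = 3*0 + 1 = 1.
  i=1: a_1=5, p_1 = 5*3 + 1 = 16, q_1 = 5*1 + 0 = 5.
  i=2: a_2=1, p_2 = 1*16 + 3 = 19, q_2 = 1*5 + 1 = 6.
  i=3: a_3=1, p_3 = 1*19 + 16 = 35, q_3 = 1*6 + 5 = 11.
q_3 = 11 > 8, so the last convergent with denominator <= 8 is p_2/q_2 = 19/6.
The closest fraction with denominator <= 8 is either p_2/q_2 or the intermediate fraction (k*p_2 + p_1)/(k*q_2 + q_1) with the largest k >= 1 whose denominator stays <= 8; these approach x as k grows, and every other convergent or intermediate fraction in range is farther away.
Largest k: floor((8 - q_1)/q_2) = floor((8 - 5)/6) = 0.
Since k = 0, no intermediate fraction beyond p_2/q_2 has denominator <= 8, so the convergent 19/6 is the closest (its error is |143*6 - 19*45|/(45*6) = 3/270).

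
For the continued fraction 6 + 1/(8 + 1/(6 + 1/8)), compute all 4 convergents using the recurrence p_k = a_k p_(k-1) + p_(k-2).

6/1, 49/8, 300/49, 2449/400

Using the convergent recurrence p_i = a_i*p_{i-1} + p_{i-2}, q_i = a_i*q_{i-1} + q_{i-2} with p_{-2}=0, p_{-1}=1, q_{-2}=1, q_{-1}=0:
  i=0: a_0=6, p_0 = 6*1 + 0 = 6, q_0 = 6*0 + 1 = 1.
  i=1: a_1=8, p_1 = 8*6 + 1 = 49, q_1 = 8*1 + 0 = 8.
  i=2: a_2=6, p_2 = 6*49 + 6 = 300, q_2 = 6*8 + 1 = 49.
  i=3: a_3=8, p_3 = 8*300 + 49 = 2449, q_3 = 8*49 + 8 = 400.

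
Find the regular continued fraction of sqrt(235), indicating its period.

Write x_i = (sqrt(235) + m_i)/d_i with (m_0, d_0) = (0, 1). a_0 = floor(sqrt(235)) = 15, since 15^2 = 225 <= 235 < 256 = 16^2.
Iterate m_{i+1} = d_i*a_i - m_i, d_{i+1} = (235 - m_{i+1}^2)/d_i, a_{i+1} = floor((a_0 + m_{i+1})/d_{i+1}):
  m_1 = 1*15 - 0 = 15, d_1 = (235 - 15^2)/1 = 10/1 = 10, a_1 = floor((15 + 15)/10) = 3.
  m_2 = 10*3 - 15 = 15, d_2 = (235 - 15^2)/10 = 10/10 = 1, a_2 = floor((15 + 15)/1) = 30.
  m_3 = 1*30 - 15 = 15, d_3 = (235 - 15^2)/1 = 10/1 = 10: (m_3, d_3) = (m_1, d_1) = (15, 10), so from here the quotients repeat a_1, a_2; the period length is 2.
Hence the expansion of sqrt(235) is a_0 = 15 followed by the repeating block 3, 30 (period 2).

[15; (3, 30)]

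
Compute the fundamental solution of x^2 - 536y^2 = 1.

First expand sqrt(536) as a continued fraction. With x_i = (sqrt(536) + m_i)/d_i and (m_0, d_0) = (0, 1): a_0 = floor(sqrt(536)) = 23, since 23^2 = 529 <= 536 < 576 = 24^2.
Iterate m_{i+1} = d_i*a_i - m_i, d_{i+1} = (536 - m_{i+1}^2)/d_i, a_{i+1} = floor((a_0 + m_{i+1})/d_{i+1}):
  m_1 = 1*23 - 0 = 23, d_1 = (536 - 23^2)/1 = 7/1 = 7, a_1 = floor((23 + 23)/7) = 6.
  m_2 = 7*6 - 23 = 19, d_2 = (536 - 19^2)/7 = 175/7 = 25, a_2 = floor((23 + 19)/25) = 1.
  m_3 = 25*1 - 19 = 6, d_3 = (536 - 6^2)/25 = 500/25 = 20, a_3 = floor((23 + 6)/20) = 1.
  m_4 = 20*1 - 6 = 14, d_4 = (536 - 14^2)/20 = 340/20 = 17, a_4 = floor((23 + 14)/17) = 2.
  m_5 = 17*2 - 14 = 20, d_5 = (536 - 20^2)/17 = 136/17 = 8, a_5 = floor((23 + 20)/8) = 5.
  m_6 = 8*5 - 20 = 20, d_6 = (536 - 20^2)/8 = 136/8 = 17, a_6 = floor((23 + 20)/17) = 2.
  m_7 = 17*2 - 20 = 14, d_7 = (536 - 14^2)/17 = 340/17 = 20, a_7 = floor((23 + 14)/20) = 1.
  m_8 = 20*1 - 14 = 6, d_8 = (536 - 6^2)/20 = 500/20 = 25, a_8 = floor((23 + 6)/25) = 1.
  m_9 = 25*1 - 6 = 19, d_9 = (536 - 19^2)/25 = 175/25 = 7, a_9 = floor((23 + 19)/7) = 6.
  m_10 = 7*6 - 19 = 23, d_10 = (536 - 23^2)/7 = 7/7 = 1, a_10 = floor((23 + 23)/1) = 46.
  m_11 = 1*46 - 23 = 23, d_11 = (536 - 23^2)/1 = 7/1 = 7: (m_11, d_11) = (m_1, d_1) = (23, 7), so from here the quotients repeat a_1, ..., a_10; the period length is 10.
So sqrt(536) = [23; (6, 1, 1, 2, 5, 2, 1, 1, 6, 46)] with period length k = 10.
k is even, so the fundamental solution of x^2 - 536y^2 = 1 is (p_{k-1}, q_{k-1}) = (p_9, q_9); compute convergents through index 9.
Convergents (p_i = a_i*p_{i-1} + p_{i-2}, q_i = a_i*q_{i-1} + q_{i-2} with p_{-2}=0, p_{-1}=1, q_{-2}=1, q_{-1}=0):
  i=0: a_0=23, p_0 = 23*1 + 0 = 23, q_0 = 23*0 + 1 = 1.
  i=1: a_1=6, p_1 = 6*23 + 1 = 139, q_1 = 6*1 + 0 = 6.
  i=2: a_2=1, p_2 = 1*139 + 23 = 162, q_2 = 1*6 + 1 = 7.
  i=3: a_3=1, p_3 = 1*162 + 139 = 301, q_3 = 1*7 + 6 = 13.
  i=4: a_4=2, p_4 = 2*301 + 162 = 764, q_4 = 2*13 + 7 = 33.
  i=5: a_5=5, p_5 = 5*764 + 301 = 4121, q_5 = 5*33 + 13 = 178.
  i=6: a_6=2, p_6 = 2*4121 + 764 = 9006, q_6 = 2*178 + 33 = 389.
  i=7: a_7=1, p_7 = 1*9006 + 4121 = 13127, q_7 = 1*389 + 178 = 567.
  i=8: a_8=1, p_8 = 1*13127 + 9006 = 22133, q_8 = 1*567 + 389 = 956.
  i=9: a_9=6, p_9 = 6*22133 + 13127 = 145925, q_9 = 6*956 + 567 = 6303.
Check: 145925^2 - 536*6303^2 = 21294105625 - 21294105624 = 1, so (x, y) = (145925, 6303) solves the equation, and by the theorem it is the least positive solution.

(x, y) = (145925, 6303)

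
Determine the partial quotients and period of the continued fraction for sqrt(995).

[31; (1, 1, 5, 4, 3, 12, 3, 4, 5, 1, 1, 62)]

Write x_i = (sqrt(995) + m_i)/d_i with (m_0, d_0) = (0, 1). a_0 = floor(sqrt(995)) = 31, since 31^2 = 961 <= 995 < 1024 = 32^2.
Iterate m_{i+1} = d_i*a_i - m_i, d_{i+1} = (995 - m_{i+1}^2)/d_i, a_{i+1} = floor((a_0 + m_{i+1})/d_{i+1}):
  m_1 = 1*31 - 0 = 31, d_1 = (995 - 31^2)/1 = 34/1 = 34, a_1 = floor((31 + 31)/34) = 1.
  m_2 = 34*1 - 31 = 3, d_2 = (995 - 3^2)/34 = 986/34 = 29, a_2 = floor((31 + 3)/29) = 1.
  m_3 = 29*1 - 3 = 26, d_3 = (995 - 26^2)/29 = 319/29 = 11, a_3 = floor((31 + 26)/11) = 5.
  m_4 = 11*5 - 26 = 29, d_4 = (995 - 29^2)/11 = 154/11 = 14, a_4 = floor((31 + 29)/14) = 4.
  m_5 = 14*4 - 29 = 27, d_5 = (995 - 27^2)/14 = 266/14 = 19, a_5 = floor((31 + 27)/19) = 3.
  m_6 = 19*3 - 27 = 30, d_6 = (995 - 30^2)/19 = 95/19 = 5, a_6 = floor((31 + 30)/5) = 12.
  m_7 = 5*12 - 30 = 30, d_7 = (995 - 30^2)/5 = 95/5 = 19, a_7 = floor((31 + 30)/19) = 3.
  m_8 = 19*3 - 30 = 27, d_8 = (995 - 27^2)/19 = 266/19 = 14, a_8 = floor((31 + 27)/14) = 4.
  m_9 = 14*4 - 27 = 29, d_9 = (995 - 29^2)/14 = 154/14 = 11, a_9 = floor((31 + 29)/11) = 5.
  m_10 = 11*5 - 29 = 26, d_10 = (995 - 26^2)/11 = 319/11 = 29, a_10 = floor((31 + 26)/29) = 1.
  m_11 = 29*1 - 26 = 3, d_11 = (995 - 3^2)/29 = 986/29 = 34, a_11 = floor((31 + 3)/34) = 1.
  m_12 = 34*1 - 3 = 31, d_12 = (995 - 31^2)/34 = 34/34 = 1, a_12 = floor((31 + 31)/1) = 62.
  m_13 = 1*62 - 31 = 31, d_13 = (995 - 31^2)/1 = 34/1 = 34: (m_13, d_13) = (m_1, d_1) = (31, 34), so from here the quotients repeat a_1, ..., a_12; the period length is 12.
Hence the expansion of sqrt(995) is a_0 = 31 followed by the repeating block 1, 1, 5, 4, 3, 12, 3, 4, 5, 1, 1, 62 (period 12).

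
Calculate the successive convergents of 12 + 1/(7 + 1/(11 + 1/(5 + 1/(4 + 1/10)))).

12/1, 85/7, 947/78, 4820/397, 20227/1666, 207090/17057

Using the convergent recurrence p_i = a_i*p_{i-1} + p_{i-2}, q_i = a_i*q_{i-1} + q_{i-2} with p_{-2}=0, p_{-1}=1, q_{-2}=1, q_{-1}=0:
  i=0: a_0=12, p_0 = 12*1 + 0 = 12, q_0 = 12*0 + 1 = 1.
  i=1: a_1=7, p_1 = 7*12 + 1 = 85, q_1 = 7*1 + 0 = 7.
  i=2: a_2=11, p_2 = 11*85 + 12 = 947, q_2 = 11*7 + 1 = 78.
  i=3: a_3=5, p_3 = 5*947 + 85 = 4820, q_3 = 5*78 + 7 = 397.
  i=4: a_4=4, p_4 = 4*4820 + 947 = 20227, q_4 = 4*397 + 78 = 1666.
  i=5: a_5=10, p_5 = 10*20227 + 4820 = 207090, q_5 = 10*1666 + 397 = 17057.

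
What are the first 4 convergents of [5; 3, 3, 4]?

5/1, 16/3, 53/10, 228/43

Using the convergent recurrence p_i = a_i*p_{i-1} + p_{i-2}, q_i = a_i*q_{i-1} + q_{i-2} with p_{-2}=0, p_{-1}=1, q_{-2}=1, q_{-1}=0:
  i=0: a_0=5, p_0 = 5*1 + 0 = 5, q_0 = 5*0 + 1 = 1.
  i=1: a_1=3, p_1 = 3*5 + 1 = 16, q_1 = 3*1 + 0 = 3.
  i=2: a_2=3, p_2 = 3*16 + 5 = 53, q_2 = 3*3 + 1 = 10.
  i=3: a_3=4, p_3 = 4*53 + 16 = 228, q_3 = 4*10 + 3 = 43.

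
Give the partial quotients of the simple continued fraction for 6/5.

[1; 5]

Run the Euclidean algorithm on 6 and 5; the successive quotients are the partial quotients a_0, a_1, ... (each step inverts the fractional part left over by the previous one):
  6 = 1*5 + 1, so a_0 = 1.
  5 = 5*1 + 0, so a_1 = 5.
The remainder reaches 0 after 2 divisions, so the expansion has 2 partial quotients, read off in order.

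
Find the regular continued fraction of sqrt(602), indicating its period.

Write x_i = (sqrt(602) + m_i)/d_i with (m_0, d_0) = (0, 1). a_0 = floor(sqrt(602)) = 24, since 24^2 = 576 <= 602 < 625 = 25^2.
Iterate m_{i+1} = d_i*a_i - m_i, d_{i+1} = (602 - m_{i+1}^2)/d_i, a_{i+1} = floor((a_0 + m_{i+1})/d_{i+1}):
  m_1 = 1*24 - 0 = 24, d_1 = (602 - 24^2)/1 = 26/1 = 26, a_1 = floor((24 + 24)/26) = 1.
  m_2 = 26*1 - 24 = 2, d_2 = (602 - 2^2)/26 = 598/26 = 23, a_2 = floor((24 + 2)/23) = 1.
  m_3 = 23*1 - 2 = 21, d_3 = (602 - 21^2)/23 = 161/23 = 7, a_3 = floor((24 + 21)/7) = 6.
  m_4 = 7*6 - 21 = 21, d_4 = (602 - 21^2)/7 = 161/7 = 23, a_4 = floor((24 + 21)/23) = 1.
  m_5 = 23*1 - 21 = 2, d_5 = (602 - 2^2)/23 = 598/23 = 26, a_5 = floor((24 + 2)/26) = 1.
  m_6 = 26*1 - 2 = 24, d_6 = (602 - 24^2)/26 = 26/26 = 1, a_6 = floor((24 + 24)/1) = 48.
  m_7 = 1*48 - 24 = 24, d_7 = (602 - 24^2)/1 = 26/1 = 26: (m_7, d_7) = (m_1, d_1) = (24, 26), so from here the quotients repeat a_1, ..., a_6; the period length is 6.
Hence the expansion of sqrt(602) is a_0 = 24 followed by the repeating block 1, 1, 6, 1, 1, 48 (period 6).

[24; (1, 1, 6, 1, 1, 48)]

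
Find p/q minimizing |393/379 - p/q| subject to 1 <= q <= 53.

28/27

Expand x = 393/379 as a continued fraction with the Euclidean algorithm:
  393 = 1*379 + 14, so a_0 = 1.
  379 = 27*14 + 1, so a_1 = 27.
  14 = 14*1 + 0, so a_2 = 14.
so x = [1; 27, 14].
Convergents (p_i = a_i*p_{i-1} + p_{i-2}, q_i = a_i*q_{i-1} + q_{i-2} with p_{-2}=0, p_{-1}=1, q_{-2}=1, q_{-1}=0), until the denominator exceeds 53:
  i=0: a_0=1, p_0 = 1*1 + 0 = 1, q_0 = 1*0 + 1 = 1.
  i=1: a_1=27, p_1 = 27*1 + 1 = 28, q_1 = 27*1 + 0 = 27.
  i=2: a_2=14, p_2 = 14*28 + 1 = 393, q_2 = 14*27 + 1 = 379.
q_2 = 379 > 53, so the last convergent with denominator <= 53 is p_1/q_1 = 28/27.
The closest fraction with denominator <= 53 is either p_1/q_1 or the intermediate fraction (k*p_1 + p_0)/(k*q_1 + q_0) with the largest k >= 1 whose denominator stays <= 53; these approach x as k grows, and every other convergent or intermediate fraction in range is farther away.
Largest k: floor((53 - q_0)/q_1) = floor((53 - 1)/27) = 1.
That gives (1*28 + 1)/(1*27 + 1) = 29/28.
Compare the errors: |x - 28/27| = |393*27 - 28*379|/(379*27) = 1/10233, and |x - 29/28| = |393*28 - 29*379|/(379*28) = 13/10612.
Cross-multiplying, 1*10612 = 10612 < 133029 = 13*10233, so 1/10233 is smaller: the convergent 28/27 is closer to x than 29/28.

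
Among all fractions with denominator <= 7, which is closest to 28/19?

3/2

Expand x = 28/19 as a continued fraction with the Euclidean algorithm:
  28 = 1*19 + 9, so a_0 = 1.
  19 = 2*9 + 1, so a_1 = 2.
  9 = 9*1 + 0, so a_2 = 9.
so x = [1; 2, 9].
Convergents (p_i = a_i*p_{i-1} + p_{i-2}, q_i = a_i*q_{i-1} + q_{i-2} with p_{-2}=0, p_{-1}=1, q_{-2}=1, q_{-1}=0), until the denominator exceeds 7:
  i=0: a_0=1, p_0 = 1*1 + 0 = 1, q_0 = 1*0 + 1 = 1.
  i=1: a_1=2, p_1 = 2*1 + 1 = 3, q_1 = 2*1 + 0 = 2.
  i=2: a_2=9, p_2 = 9*3 + 1 = 28, q_2 = 9*2 + 1 = 19.
q_2 = 19 > 7, so the last convergent with denominator <= 7 is p_1/q_1 = 3/2.
The closest fraction with denominator <= 7 is either p_1/q_1 or the intermediate fraction (k*p_1 + p_0)/(k*q_1 + q_0) with the largest k >= 1 whose denominator stays <= 7; these approach x as k grows, and every other convergent or intermediate fraction in range is farther away.
Largest k: floor((7 - q_0)/q_1) = floor((7 - 1)/2) = 3.
That gives (3*3 + 1)/(3*2 + 1) = 10/7.
Compare the errors: |x - 3/2| = |28*2 - 3*19|/(19*2) = 1/38, and |x - 10/7| = |28*7 - 10*19|/(19*7) = 6/133.
Cross-multiplying, 1*133 = 133 < 228 = 6*38, so 1/38 is smaller: the convergent 3/2 is closer to x than 10/7.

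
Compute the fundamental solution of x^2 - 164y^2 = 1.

First expand sqrt(164) as a continued fraction. With x_i = (sqrt(164) + m_i)/d_i and (m_0, d_0) = (0, 1): a_0 = floor(sqrt(164)) = 12, since 12^2 = 144 <= 164 < 169 = 13^2.
Iterate m_{i+1} = d_i*a_i - m_i, d_{i+1} = (164 - m_{i+1}^2)/d_i, a_{i+1} = floor((a_0 + m_{i+1})/d_{i+1}):
  m_1 = 1*12 - 0 = 12, d_1 = (164 - 12^2)/1 = 20/1 = 20, a_1 = floor((12 + 12)/20) = 1.
  m_2 = 20*1 - 12 = 8, d_2 = (164 - 8^2)/20 = 100/20 = 5, a_2 = floor((12 + 8)/5) = 4.
  m_3 = 5*4 - 8 = 12, d_3 = (164 - 12^2)/5 = 20/5 = 4, a_3 = floor((12 + 12)/4) = 6.
  m_4 = 4*6 - 12 = 12, d_4 = (164 - 12^2)/4 = 20/4 = 5, a_4 = floor((12 + 12)/5) = 4.
  m_5 = 5*4 - 12 = 8, d_5 = (164 - 8^2)/5 = 100/5 = 20, a_5 = floor((12 + 8)/20) = 1.
  m_6 = 20*1 - 8 = 12, d_6 = (164 - 12^2)/20 = 20/20 = 1, a_6 = floor((12 + 12)/1) = 24.
  m_7 = 1*24 - 12 = 12, d_7 = (164 - 12^2)/1 = 20/1 = 20: (m_7, d_7) = (m_1, d_1) = (12, 20), so from here the quotients repeat a_1, ..., a_6; the period length is 6.
So sqrt(164) = [12; (1, 4, 6, 4, 1, 24)] with period length k = 6.
k is even, so the fundamental solution of x^2 - 164y^2 = 1 is (p_{k-1}, q_{k-1}) = (p_5, q_5); compute convergents through index 5.
Convergents (p_i = a_i*p_{i-1} + p_{i-2}, q_i = a_i*q_{i-1} + q_{i-2} with p_{-2}=0, p_{-1}=1, q_{-2}=1, q_{-1}=0):
  i=0: a_0=12, p_0 = 12*1 + 0 = 12, q_0 = 12*0 + 1 = 1.
  i=1: a_1=1, p_1 = 1*12 + 1 = 13, q_1 = 1*1 + 0 = 1.
  i=2: a_2=4, p_2 = 4*13 + 12 = 64, q_2 = 4*1 + 1 = 5.
  i=3: a_3=6, p_3 = 6*64 + 13 = 397, q_3 = 6*5 + 1 = 31.
  i=4: a_4=4, p_4 = 4*397 + 64 = 1652, q_4 = 4*31 + 5 = 129.
  i=5: a_5=1, p_5 = 1*1652 + 397 = 2049, q_5 = 1*129 + 31 = 160.
Check: 2049^2 - 164*160^2 = 4198401 - 4198400 = 1, so (x, y) = (2049, 160) solves the equation, and by the theorem it is the least positive solution.

(x, y) = (2049, 160)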